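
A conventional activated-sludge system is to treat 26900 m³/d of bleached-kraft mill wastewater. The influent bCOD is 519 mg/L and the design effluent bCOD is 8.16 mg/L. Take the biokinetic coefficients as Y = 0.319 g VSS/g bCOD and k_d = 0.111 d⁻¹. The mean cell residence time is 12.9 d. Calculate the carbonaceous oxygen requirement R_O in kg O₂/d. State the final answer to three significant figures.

Observed yield with endogenous decay: Y_obs = Y / (1 + k_d·θ_c) = 0.319 / (1 + 0.111 × 12.9) = 0.319 / 2.432 = 0.1312 g VSS/g bCOD.
Q·(S₀ − S) = 26900 × (519 − 8.16) × 10⁻³ = 13742 kg/d removed.
Net sludge production P_X = 0.1312 × 13742 = 1803 kg VSS/d.
Carbonaceous O₂ demand = substrate oxidised − cell-mass equivalent = 13742 − 1.42 × 1803 = 11182 kg O₂/d.

R_O ≈ 11200 kg O₂/d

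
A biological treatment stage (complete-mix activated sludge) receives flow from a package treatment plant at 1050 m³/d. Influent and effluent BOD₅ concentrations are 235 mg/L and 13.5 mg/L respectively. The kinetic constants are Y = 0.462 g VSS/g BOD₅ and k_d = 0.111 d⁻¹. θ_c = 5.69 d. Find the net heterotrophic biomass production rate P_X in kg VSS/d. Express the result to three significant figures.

Observed yield with endogenous decay: Y_obs = Y / (1 + k_d·θ_c) = 0.462 / (1 + 0.111 × 5.69) = 0.462 / 1.632 = 0.2832 g VSS/g BOD₅.
ΔS = 235 − 13.5 = 221.5 mg/L, so the substrate removal rate is 1050 × 221.5/1000 = 232.6 kg BOD₅/d.
P_X = Y_obs · Q(S₀ − S) = 0.2832 × 232.6 = 65.86 kg VSS/d.

P_X ≈ 65.9 kg VSS/d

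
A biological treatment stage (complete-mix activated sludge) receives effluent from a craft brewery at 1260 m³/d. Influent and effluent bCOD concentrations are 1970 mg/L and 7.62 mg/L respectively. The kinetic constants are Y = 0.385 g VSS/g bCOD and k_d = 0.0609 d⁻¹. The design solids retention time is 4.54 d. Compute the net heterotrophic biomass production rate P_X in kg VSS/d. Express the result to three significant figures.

The observed yield is Y_obs = Y/(1 + k_d·θ_c) = 0.385 / (1 + 0.0609 × 4.54) = 0.385 / 1.276 = 0.3016 g VSS per g bCOD removed.
Substrate removed = Q·(S₀ − S) = 1260 m³/d × (1970 − 7.62) g/m³ = 2.47×10^6 g/d = 2473 kg/d.
Biomass produced: P_X = Y_obs·Q·ΔS = 0.3016 × 2473 ≈ 745.8 kg VSS/d.

P_X ≈ 746 kg VSS/d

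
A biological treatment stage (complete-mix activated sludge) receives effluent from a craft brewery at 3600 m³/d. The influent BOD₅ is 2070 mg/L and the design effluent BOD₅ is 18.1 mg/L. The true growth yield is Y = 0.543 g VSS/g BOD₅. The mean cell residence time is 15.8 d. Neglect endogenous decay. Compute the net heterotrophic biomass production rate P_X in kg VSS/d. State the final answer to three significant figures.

With endogenous decay neglected, the observed yield equals the true yield: Y_obs = Y = 0.543 g VSS/g BOD₅.
Mass of BOD₅ removed per day: Q(S₀ − S) = 3600 × 2052 g/m³ = 7387 kg/d.
So the net sludge growth is P_X = 0.5430 × 7387 = 4011 kg VSS/d.

P_X ≈ 4010 kg VSS/d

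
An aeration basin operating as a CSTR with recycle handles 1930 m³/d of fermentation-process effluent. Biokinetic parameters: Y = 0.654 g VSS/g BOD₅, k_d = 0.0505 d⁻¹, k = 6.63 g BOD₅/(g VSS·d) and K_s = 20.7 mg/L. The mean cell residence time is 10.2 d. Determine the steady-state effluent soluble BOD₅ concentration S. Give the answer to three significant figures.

For a completely mixed reactor with recycle the Lawrence–McCarty relation gives S = K_s·(1 + k_d·θ_c) / [θ_c·(Y·k − k_d) − 1] = 20.7 × (1 + 0.0505 × 10.2) / [10.2 × (0.654 × 6.63 − 0.0505) − 1] = 31.36 / 42.71 = 0.7343 mg/L.

S ≈ 0.734 mg/L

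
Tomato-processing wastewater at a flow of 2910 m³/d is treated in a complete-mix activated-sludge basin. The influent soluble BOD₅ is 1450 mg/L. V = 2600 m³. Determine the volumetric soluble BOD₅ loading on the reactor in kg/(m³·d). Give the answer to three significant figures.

Volumetric loading L_v = Q·S₀ / V = 2910 × 1450 g/m³ / 2600 m³ = 1623 g/(m³·d) = 1.623 kg soluble BOD₅/(m³·d).

L_v ≈ 1.62 kg soluble BOD₅/(m³·d)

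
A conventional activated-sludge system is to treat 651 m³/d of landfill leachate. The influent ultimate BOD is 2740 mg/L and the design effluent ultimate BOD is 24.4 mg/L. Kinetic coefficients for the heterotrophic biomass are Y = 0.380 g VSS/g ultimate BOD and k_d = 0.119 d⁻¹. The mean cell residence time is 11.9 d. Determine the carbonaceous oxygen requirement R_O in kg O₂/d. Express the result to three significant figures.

R_O ≈ 1370 kg O₂/d

Observed yield with endogenous decay: Y_obs = Y / (1 + k_d·θ_c) = 0.380 / (1 + 0.119 × 11.9) = 0.380 / 2.416 = 0.1573 g VSS/g ultimate BOD.
ΔS = 2740 − 24.4 = 2716 mg/L, so the substrate removal rate is 651 × 2716/1000 = 1768 kg ultimate BOD/d.
P_X = Y_obs·Q·(S₀ − S) = 0.1573 × 1768 = 278.0 kg VSS/d.
R_O = Q·ΔS − 1.42 P_X = 1768 − 394.8 = 1373 kg O₂/d.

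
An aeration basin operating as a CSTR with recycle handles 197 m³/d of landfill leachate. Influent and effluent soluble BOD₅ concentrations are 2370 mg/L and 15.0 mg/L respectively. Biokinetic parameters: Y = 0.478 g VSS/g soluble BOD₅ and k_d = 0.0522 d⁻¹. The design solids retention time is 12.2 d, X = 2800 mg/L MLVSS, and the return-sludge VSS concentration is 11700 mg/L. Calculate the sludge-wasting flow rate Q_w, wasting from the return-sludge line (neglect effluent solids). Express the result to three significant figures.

Q_w ≈ 11.6 m³/d

From the SRT design equation V = Y Q (S₀−S) θ_c / [X (1 + k_d θ_c)] = 0.478 × 197 × (2370 − 15.0) × 12.2 / [2800 × (1 + 0.0522 × 12.2)] = 2.71×10^6 / 4583 = 590.3 m³.
Wasting from the return line (neglecting effluent solids): Q_w = V·X / (θ_c·X_r) = 590.3 × 2800 / (12.2 × 11700) = 11.58 m³/d.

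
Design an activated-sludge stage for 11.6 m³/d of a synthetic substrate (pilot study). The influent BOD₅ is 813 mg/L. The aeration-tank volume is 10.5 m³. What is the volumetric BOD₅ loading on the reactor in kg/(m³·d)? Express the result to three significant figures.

L_v ≈ 0.898 kg BOD₅/(m³·d)

Volumetric loading L_v = Q·S₀ / V = 11.6 × 813 g/m³ / 10.50 m³ = 898.2 g/(m³·d) = 0.8982 kg BOD₅/(m³·d).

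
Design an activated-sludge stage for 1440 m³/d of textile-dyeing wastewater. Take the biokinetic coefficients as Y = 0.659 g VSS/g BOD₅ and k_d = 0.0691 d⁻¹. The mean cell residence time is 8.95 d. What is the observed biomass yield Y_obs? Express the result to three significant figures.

Y_obs ≈ 0.407 g VSS/g BOD₅

Y_obs = Y / (1 + k_d θ_c) = 0.659 / (1 + 0.0691 × 8.95) = 0.659 / 1.618 = 0.4072.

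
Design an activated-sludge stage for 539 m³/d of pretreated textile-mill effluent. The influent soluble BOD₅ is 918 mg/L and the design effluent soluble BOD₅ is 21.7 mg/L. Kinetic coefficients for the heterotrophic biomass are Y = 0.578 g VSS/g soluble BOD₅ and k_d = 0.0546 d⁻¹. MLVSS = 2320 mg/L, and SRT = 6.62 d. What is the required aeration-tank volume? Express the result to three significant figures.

V ≈ 585 m³

From the SRT design equation V = Y Q (S₀−S) θ_c / [X (1 + k_d θ_c)] = 0.578 × 539 × (918 − 21.7) × 6.62 / [2320 × (1 + 0.0546 × 6.62)] = 1.85×10^6 / 3159 = 585.2 m³.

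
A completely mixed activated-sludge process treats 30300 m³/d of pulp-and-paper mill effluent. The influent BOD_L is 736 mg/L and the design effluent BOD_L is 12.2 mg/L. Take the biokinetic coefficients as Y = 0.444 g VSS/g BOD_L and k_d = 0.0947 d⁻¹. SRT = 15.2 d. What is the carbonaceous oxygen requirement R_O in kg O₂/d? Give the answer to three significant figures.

R_O ≈ 16300 kg O₂/d

The observed yield is Y_obs = Y/(1 + k_d·θ_c) = 0.444 / (1 + 0.0947 × 15.2) = 0.444 / 2.439 = 0.1820 g VSS per g BOD_L removed.
Mass of BOD_L removed per day: Q(S₀ − S) = 30300 × 723.8 g/m³ = 21931 kg/d.
Biomass synthesised: P_X = Y_obs × 21931 = 3992 kg VSS/d.
R_O = Q·ΔS − 1.42 P_X = 21931 − 5668 = 16263 kg O₂/d.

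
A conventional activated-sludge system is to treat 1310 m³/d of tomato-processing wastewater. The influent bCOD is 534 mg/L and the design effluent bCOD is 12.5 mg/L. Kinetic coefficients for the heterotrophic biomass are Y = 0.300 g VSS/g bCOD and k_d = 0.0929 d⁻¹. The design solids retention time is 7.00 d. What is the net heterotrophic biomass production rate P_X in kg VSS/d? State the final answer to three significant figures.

P_X ≈ 124 kg VSS/d

Observed yield with endogenous decay: Y_obs = Y / (1 + k_d·θ_c) = 0.300 / (1 + 0.0929 × 7.00) = 0.300 / 1.650 = 0.1818 g VSS/g bCOD.
Substrate removed = Q·(S₀ − S) = 1310 m³/d × (534 − 12.5) g/m³ = 6.83×10^5 g/d = 683.2 kg/d.
So the net sludge growth is P_X = 0.1818 × 683.2 = 124.2 kg VSS/d.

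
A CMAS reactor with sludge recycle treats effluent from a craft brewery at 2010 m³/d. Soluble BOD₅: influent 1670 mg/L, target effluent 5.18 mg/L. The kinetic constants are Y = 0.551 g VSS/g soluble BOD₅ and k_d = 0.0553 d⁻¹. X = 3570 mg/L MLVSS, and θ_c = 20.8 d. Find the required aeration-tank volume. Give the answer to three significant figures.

V ≈ 5000 m³

Rearranging the biomass balance for a CMAS with decay, V = Y·Q·ΔS·θ_c / [X·(1+k_d θ_c)] = 0.551 × 2010 × (1670 − 5.18) × 20.8 / [3570 × (1 + 0.0553 × 20.8)] = 3.84×10^7 / 7676 = 4996 m³.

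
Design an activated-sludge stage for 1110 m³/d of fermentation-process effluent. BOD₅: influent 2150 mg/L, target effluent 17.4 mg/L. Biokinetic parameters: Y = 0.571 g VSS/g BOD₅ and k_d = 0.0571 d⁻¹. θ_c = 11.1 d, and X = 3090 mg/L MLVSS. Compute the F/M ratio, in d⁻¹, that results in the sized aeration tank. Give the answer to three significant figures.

F/M ≈ 0.260 d⁻¹

Steady-state biomass mass balance: V·X·(1 + k_d·θ_c) = Y·Q·(S₀ − S)·θ_c, so V = 0.571 × 1110 × (2150 − 17.4) × 11.1 / [3090 × (1 + 0.0571 × 11.1)] = 1.5×10^7 / 5048 = 2972 m³.
Food-to-microorganism ratio F/M = Q S₀ / (V X) = 1110 × 2150 / (2972 × 3090) = 0.2599 d⁻¹.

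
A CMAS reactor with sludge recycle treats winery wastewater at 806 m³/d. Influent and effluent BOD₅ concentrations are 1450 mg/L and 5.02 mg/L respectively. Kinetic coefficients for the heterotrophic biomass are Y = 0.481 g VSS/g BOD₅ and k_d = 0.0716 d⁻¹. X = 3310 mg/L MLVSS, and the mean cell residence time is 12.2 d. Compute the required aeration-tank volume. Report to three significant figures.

Steady-state biomass mass balance: V·X·(1 + k_d·θ_c) = Y·Q·(S₀ − S)·θ_c, so V = 0.481 × 806 × (1450 − 5.02) × 12.2 / [3310 × (1 + 0.0716 × 12.2)] = 6.83×10^6 / 6201 = 1102 m³.

V ≈ 1100 m³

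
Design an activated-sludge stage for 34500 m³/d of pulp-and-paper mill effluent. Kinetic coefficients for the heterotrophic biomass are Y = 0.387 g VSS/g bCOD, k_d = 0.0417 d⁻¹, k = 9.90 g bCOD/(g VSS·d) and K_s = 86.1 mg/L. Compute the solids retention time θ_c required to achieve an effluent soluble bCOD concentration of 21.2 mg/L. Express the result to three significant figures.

From 1/θ_c = Y·k·S/(K_s + S) − k_d: Y·k·S/(K_s+S) = 0.387 × 9.90 × 21.2 / (86.1 + 21.2) = 0.7570 d⁻¹.
1/θ_c = 0.7570 − 0.0417 = 0.7153 d⁻¹, so θ_c = 1.398 d.

θ_c ≈ 1.40 d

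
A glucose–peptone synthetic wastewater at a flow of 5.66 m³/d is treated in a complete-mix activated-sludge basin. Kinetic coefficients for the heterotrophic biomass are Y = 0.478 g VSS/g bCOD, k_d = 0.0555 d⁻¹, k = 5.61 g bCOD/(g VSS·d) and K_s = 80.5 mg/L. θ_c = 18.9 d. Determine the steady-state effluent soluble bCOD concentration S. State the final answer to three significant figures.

S ≈ 3.39 mg/L

From the Monod/SRT balance for a CMAS, S = K_s·(1+k_d θ_c)/[θ_c·(Y k − k_d) − 1] = 80.5 × (1 + 0.0555 × 18.9) / [18.9 × (0.478 × 5.61 − 0.0555) − 1] = 164.9 / 48.63 = 3.392 mg/L.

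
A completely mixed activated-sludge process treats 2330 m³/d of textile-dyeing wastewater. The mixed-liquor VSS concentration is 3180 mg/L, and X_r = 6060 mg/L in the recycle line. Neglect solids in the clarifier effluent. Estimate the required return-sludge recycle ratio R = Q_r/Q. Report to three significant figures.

R = Q_r/Q = X/(X_r − X) = 3180 / (6060 − 3180) = 1.104.

R ≈ 1.10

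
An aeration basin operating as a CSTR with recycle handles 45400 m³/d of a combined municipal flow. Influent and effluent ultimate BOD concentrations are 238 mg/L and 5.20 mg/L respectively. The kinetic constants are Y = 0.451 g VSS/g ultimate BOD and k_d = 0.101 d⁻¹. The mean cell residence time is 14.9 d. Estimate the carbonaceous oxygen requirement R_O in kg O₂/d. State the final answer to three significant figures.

Observed yield with endogenous decay: Y_obs = Y / (1 + k_d·θ_c) = 0.451 / (1 + 0.101 × 14.9) = 0.451 / 2.505 = 0.1800 g VSS/g ultimate BOD.
Substrate removed = Q·(S₀ − S) = 45400 m³/d × (238 − 5.20) g/m³ = 1.06×10^7 g/d = 10569 kg/d.
Biomass synthesised: P_X = Y_obs × 10569 = 1903 kg VSS/d.
R_O = Q·(S₀ − S) − 1.42·P_X = 10569 − 1.42 × 1903 = 7867 kg O₂/d.

R_O ≈ 7870 kg O₂/d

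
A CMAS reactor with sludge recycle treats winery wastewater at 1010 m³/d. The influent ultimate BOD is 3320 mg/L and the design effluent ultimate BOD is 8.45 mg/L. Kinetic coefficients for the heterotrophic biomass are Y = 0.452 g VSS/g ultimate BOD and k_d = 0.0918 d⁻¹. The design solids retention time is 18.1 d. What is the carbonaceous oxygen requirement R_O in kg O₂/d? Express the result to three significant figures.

Y_obs = Y / (1 + k_d θ_c) = 0.452 / (1 + 0.0918 × 18.1) = 0.452 / 2.662 = 0.1698.
Mass of ultimate BOD removed per day: Q(S₀ − S) = 1010 × 3312 g/m³ = 3345 kg/d.
P_X = Y_obs·Q·(S₀ − S) = 0.1698 × 3345 = 568.0 kg VSS/d.
R_O = Q·ΔS − 1.42 P_X = 3345 − 806.6 = 2538 kg O₂/d.

R_O ≈ 2540 kg O₂/d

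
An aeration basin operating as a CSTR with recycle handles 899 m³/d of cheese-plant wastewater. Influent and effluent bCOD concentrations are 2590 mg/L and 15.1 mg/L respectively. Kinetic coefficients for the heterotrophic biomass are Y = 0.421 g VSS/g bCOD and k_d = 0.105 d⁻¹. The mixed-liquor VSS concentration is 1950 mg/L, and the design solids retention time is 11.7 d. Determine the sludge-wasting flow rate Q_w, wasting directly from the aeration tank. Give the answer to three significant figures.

Q_w ≈ 224 m³/d

Rearranging the biomass balance for a CMAS with decay, V = Y·Q·ΔS·θ_c / [X·(1+k_d θ_c)] = 0.421 × 899 × (2590 − 15.1) × 11.7 / [1950 × (1 + 0.105 × 11.7)] = 1.14×10^7 / 4346 = 2624 m³.
With mixed-liquor wasting, θ_c = V/Q_w, so Q_w = V/θ_c = 2624/11.7 = 224.3 m³/d.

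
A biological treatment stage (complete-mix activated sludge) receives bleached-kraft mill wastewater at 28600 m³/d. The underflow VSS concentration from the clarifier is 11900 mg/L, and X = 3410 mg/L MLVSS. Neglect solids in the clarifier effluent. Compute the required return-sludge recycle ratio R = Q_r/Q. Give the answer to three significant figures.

Solids balance on the clarifier gives (1+R)X = R·X_r, so R = X/(X_r − X) = 3410 / (11900 − 3410) = 0.4016.

R ≈ 0.402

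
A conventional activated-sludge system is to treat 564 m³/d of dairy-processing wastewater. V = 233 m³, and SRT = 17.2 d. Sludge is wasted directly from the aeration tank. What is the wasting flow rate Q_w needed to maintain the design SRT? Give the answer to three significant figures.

Wasting from the aeration tank: Q_w = V / θ_c = 233.0 / 17.2 = 13.55 m³/d.

Q_w ≈ 13.5 m³/d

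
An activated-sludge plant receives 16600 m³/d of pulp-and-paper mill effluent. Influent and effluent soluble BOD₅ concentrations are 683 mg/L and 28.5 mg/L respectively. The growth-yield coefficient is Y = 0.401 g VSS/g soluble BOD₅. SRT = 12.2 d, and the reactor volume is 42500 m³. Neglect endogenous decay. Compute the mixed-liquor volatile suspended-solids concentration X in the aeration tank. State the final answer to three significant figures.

X ≈ 1250 mg/L

From V·X = Y·Q·(S₀ − S)·θ_c (decay neglected): X = 0.401 × 16600 × (683 − 28.5) × 12.2 / 42500 = 1251 mg/L.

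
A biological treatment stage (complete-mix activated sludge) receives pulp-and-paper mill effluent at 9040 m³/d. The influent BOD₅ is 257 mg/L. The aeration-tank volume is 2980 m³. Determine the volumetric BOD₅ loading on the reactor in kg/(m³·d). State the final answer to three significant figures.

L_v ≈ 0.780 kg BOD₅/(m³·d)

Volumetric loading L_v = Q·S₀ / V = 9040 × 257 g/m³ / 2980 m³ = 779.6 g/(m³·d) = 0.7796 kg BOD₅/(m³·d).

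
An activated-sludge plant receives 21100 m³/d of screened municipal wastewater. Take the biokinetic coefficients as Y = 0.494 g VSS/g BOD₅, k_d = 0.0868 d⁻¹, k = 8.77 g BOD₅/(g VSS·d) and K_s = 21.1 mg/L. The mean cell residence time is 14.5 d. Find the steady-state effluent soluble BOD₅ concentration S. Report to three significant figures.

S ≈ 0.787 mg/L

For a completely mixed reactor with recycle the Lawrence–McCarty relation gives S = K_s·(1 + k_d·θ_c) / [θ_c·(Y·k − k_d) − 1] = 21.1 × (1 + 0.0868 × 14.5) / [14.5 × (0.494 × 8.77 − 0.0868) − 1] = 47.66 / 60.56 = 0.7869 mg/L.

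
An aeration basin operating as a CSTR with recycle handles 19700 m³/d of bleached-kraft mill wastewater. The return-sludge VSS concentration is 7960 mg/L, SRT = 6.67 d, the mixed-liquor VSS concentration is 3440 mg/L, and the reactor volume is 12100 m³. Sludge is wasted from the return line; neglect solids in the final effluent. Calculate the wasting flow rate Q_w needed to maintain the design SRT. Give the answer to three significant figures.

Q_w ≈ 784 m³/d

Q_w = (V·X)/(θ_c X_r) = 12100 × 3440 / (6.67 × 7960) = 784.0 m³/d.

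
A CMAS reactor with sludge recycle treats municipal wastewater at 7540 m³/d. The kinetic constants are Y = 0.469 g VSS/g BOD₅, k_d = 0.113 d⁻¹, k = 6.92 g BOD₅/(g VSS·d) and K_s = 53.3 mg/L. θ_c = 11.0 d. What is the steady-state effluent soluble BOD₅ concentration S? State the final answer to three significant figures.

S ≈ 3.57 mg/L

For a completely mixed reactor with recycle the Lawrence–McCarty relation gives S = K_s·(1 + k_d·θ_c) / [θ_c·(Y·k − k_d) − 1] = 53.3 × (1 + 0.113 × 11.0) / [11.0 × (0.469 × 6.92 − 0.113) − 1] = 119.6 / 33.46 = 3.573 mg/L.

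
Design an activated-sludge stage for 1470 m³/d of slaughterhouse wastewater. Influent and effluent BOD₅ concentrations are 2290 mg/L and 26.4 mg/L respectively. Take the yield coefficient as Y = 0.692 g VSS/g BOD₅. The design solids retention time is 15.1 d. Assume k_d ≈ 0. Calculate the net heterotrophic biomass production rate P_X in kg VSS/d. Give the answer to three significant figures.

Since k_d ≈ 0, Y_obs = Y = 0.692 g VSS/g BOD₅.
Mass of BOD₅ removed per day: Q(S₀ − S) = 1470 × 2264 g/m³ = 3327 kg/d.
So the net sludge growth is P_X = 0.6920 × 3327 = 2303 kg VSS/d.

P_X ≈ 2300 kg VSS/d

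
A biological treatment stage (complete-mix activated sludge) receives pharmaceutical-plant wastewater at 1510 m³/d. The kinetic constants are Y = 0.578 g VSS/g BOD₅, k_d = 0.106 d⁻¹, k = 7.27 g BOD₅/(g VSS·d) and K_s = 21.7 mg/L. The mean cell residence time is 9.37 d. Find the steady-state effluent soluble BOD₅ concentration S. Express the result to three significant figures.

Effluent substrate depends only on kinetics and SRT: S = K_s(1 + k_d θ_c) / [θ_c(Yk − k_d) − 1] = 21.7 × (1 + 0.106 × 9.37) / [9.37 × (0.578 × 7.27 − 0.106) − 1] = 43.25 / 37.38 = 1.157 mg/L.

S ≈ 1.16 mg/L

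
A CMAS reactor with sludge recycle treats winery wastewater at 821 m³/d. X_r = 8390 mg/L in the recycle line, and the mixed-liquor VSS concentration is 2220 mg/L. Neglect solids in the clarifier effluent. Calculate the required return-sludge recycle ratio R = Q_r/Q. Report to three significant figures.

R ≈ 0.360

R = Q_r/Q = X/(X_r − X) = 2220 / (8390 − 2220) = 0.3598.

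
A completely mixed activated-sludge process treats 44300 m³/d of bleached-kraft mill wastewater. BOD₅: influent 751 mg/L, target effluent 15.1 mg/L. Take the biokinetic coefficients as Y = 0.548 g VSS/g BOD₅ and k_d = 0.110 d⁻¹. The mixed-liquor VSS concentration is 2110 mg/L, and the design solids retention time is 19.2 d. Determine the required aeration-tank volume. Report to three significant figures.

Steady-state biomass mass balance: V·X·(1 + k_d·θ_c) = Y·Q·(S₀ − S)·θ_c, so V = 0.548 × 44300 × (751 − 15.1) × 19.2 / [2110 × (1 + 0.110 × 19.2)] = 3.43×10^8 / 6566 = 52237 m³.

V ≈ 52200 m³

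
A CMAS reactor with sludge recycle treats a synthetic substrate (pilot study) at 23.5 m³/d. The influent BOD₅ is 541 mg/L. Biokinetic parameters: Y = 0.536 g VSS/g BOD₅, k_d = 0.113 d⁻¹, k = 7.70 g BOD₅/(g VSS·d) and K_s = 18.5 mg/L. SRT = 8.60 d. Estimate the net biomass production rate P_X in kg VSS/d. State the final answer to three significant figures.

P_X ≈ 3.45 kg VSS/d

For a completely mixed reactor with recycle the Lawrence–McCarty relation gives S = K_s·(1 + k_d·θ_c) / [θ_c·(Y·k − k_d) − 1] = 18.5 × (1 + 0.113 × 8.60) / [8.60 × (0.536 × 7.70 − 0.113) − 1] = 36.48 / 33.52 = 1.088 mg/L.
The observed yield is Y_obs = Y/(1 + k_d·θ_c) = 0.536 / (1 + 0.113 × 8.60) = 0.536 / 1.972 = 0.2718 g VSS per g BOD₅ removed.
Mass of BOD₅ removed per day: Q(S₀ − S) = 23.5 × 539.9 g/m³ = 12.69 kg/d.
So the net sludge growth is P_X = 0.2718 × 12.69 = 3.449 kg VSS/d.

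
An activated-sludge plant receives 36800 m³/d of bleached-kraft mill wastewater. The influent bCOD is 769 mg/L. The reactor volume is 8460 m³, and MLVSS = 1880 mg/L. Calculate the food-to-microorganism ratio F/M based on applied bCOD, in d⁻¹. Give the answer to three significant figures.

Food-to-microorganism ratio F/M = Q S₀ / (V X) = 36800 × 769 / (8460 × 1880) = 1.779 d⁻¹.

F/M ≈ 1.78 d⁻¹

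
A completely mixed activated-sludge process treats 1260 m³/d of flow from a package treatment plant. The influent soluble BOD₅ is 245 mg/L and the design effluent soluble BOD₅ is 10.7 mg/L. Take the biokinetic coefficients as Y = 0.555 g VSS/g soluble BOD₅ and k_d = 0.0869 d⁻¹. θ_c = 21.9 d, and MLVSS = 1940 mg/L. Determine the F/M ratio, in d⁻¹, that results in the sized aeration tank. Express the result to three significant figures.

From the SRT design equation V = Y Q (S₀−S) θ_c / [X (1 + k_d θ_c)] = 0.555 × 1260 × (245 − 10.7) × 21.9 / [1940 × (1 + 0.0869 × 21.9)] = 3.59×10^6 / 5632 = 637.1 m³.
Food-to-microorganism ratio F/M = Q S₀ / (V X) = 1260 × 245 / (637.1 × 1940) = 0.2498 d⁻¹.

F/M ≈ 0.250 d⁻¹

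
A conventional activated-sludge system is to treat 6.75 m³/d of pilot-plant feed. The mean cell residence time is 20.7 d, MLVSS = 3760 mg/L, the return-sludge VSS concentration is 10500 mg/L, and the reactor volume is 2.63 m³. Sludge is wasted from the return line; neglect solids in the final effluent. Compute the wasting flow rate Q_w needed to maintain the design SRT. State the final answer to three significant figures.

Q_w = (V·X)/(θ_c X_r) = 2.630 × 3760 / (20.7 × 10500) = 0.04550 m³/d.

Q_w ≈ 0.0455 m³/d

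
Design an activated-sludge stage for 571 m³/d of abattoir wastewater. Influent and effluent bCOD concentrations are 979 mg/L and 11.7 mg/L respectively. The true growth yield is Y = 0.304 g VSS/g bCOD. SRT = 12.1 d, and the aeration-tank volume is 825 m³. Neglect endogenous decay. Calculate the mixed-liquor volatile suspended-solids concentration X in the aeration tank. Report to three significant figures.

Without decay, X = Y Q (S₀−S) θ_c / V = 0.304 × 571 × (979 − 11.7) × 12.1 / 825 = 2463 mg/L.

X ≈ 2460 mg/L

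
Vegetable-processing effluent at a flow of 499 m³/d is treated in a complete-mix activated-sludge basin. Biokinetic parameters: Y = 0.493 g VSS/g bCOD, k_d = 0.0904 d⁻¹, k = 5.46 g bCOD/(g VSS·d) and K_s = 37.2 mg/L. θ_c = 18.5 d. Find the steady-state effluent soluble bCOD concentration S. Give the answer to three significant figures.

S ≈ 2.11 mg/L

From the Monod/SRT balance for a CMAS, S = K_s·(1+k_d θ_c)/[θ_c·(Y k − k_d) − 1] = 37.2 × (1 + 0.0904 × 18.5) / [18.5 × (0.493 × 5.46 − 0.0904) − 1] = 99.41 / 47.13 = 2.110 mg/L.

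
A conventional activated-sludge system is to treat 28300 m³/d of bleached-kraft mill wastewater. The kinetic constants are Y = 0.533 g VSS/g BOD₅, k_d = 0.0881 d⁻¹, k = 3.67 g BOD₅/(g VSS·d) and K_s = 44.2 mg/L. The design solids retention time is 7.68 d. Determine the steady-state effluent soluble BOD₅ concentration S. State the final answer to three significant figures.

S ≈ 5.55 mg/L

For a completely mixed reactor with recycle the Lawrence–McCarty relation gives S = K_s·(1 + k_d·θ_c) / [θ_c·(Y·k − k_d) − 1] = 44.2 × (1 + 0.0881 × 7.68) / [7.68 × (0.533 × 3.67 − 0.0881) − 1] = 74.11 / 13.35 = 5.553 mg/L.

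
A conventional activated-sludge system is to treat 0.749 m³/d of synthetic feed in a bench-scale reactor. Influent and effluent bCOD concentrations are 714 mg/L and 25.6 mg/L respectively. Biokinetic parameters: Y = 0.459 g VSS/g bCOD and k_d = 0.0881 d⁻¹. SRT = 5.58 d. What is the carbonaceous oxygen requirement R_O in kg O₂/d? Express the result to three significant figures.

Correct the yield for decay: Y_obs = Y/(1 + k_d θ_c) = 0.459 / (1 + 0.0881 × 5.58) = 0.459 / 1.492 = 0.3077.
Q·(S₀ − S) = 0.749 × (714 − 25.6) × 10⁻³ = 0.5156 kg/d removed.
Net sludge production P_X = 0.3077 × 0.5156 = 0.1587 kg VSS/d.
Carbonaceous O₂ demand = substrate oxidised − cell-mass equivalent = 0.5156 − 1.42 × 0.1587 = 0.2903 kg O₂/d.

R_O ≈ 0.290 kg O₂/d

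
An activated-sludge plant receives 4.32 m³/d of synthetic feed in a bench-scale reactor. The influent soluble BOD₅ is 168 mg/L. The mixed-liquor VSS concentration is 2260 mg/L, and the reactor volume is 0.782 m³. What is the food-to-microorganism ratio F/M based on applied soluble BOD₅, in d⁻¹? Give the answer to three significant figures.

F/M = applied load / biomass = Q·S₀/(V·X) = 4.32 × 168 / (0.7820 × 2260) = 0.4107 d⁻¹.

F/M ≈ 0.411 d⁻¹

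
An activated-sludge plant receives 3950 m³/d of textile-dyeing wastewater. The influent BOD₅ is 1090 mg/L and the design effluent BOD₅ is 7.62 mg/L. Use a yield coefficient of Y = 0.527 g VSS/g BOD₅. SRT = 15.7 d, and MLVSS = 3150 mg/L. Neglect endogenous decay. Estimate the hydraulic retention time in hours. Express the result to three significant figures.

With k_d = 0 the design equation reduces to V = Y Q (S₀−S) θ_c / X = 0.527 × 3950 × (1090 − 7.62) × 15.7 / 3150 = 11230 m³.
HRT = V/Q = 11230 m³ / 3950 m³·d⁻¹ = 2.843 d × 24 = 68.23 h.

τ ≈ 68.2 h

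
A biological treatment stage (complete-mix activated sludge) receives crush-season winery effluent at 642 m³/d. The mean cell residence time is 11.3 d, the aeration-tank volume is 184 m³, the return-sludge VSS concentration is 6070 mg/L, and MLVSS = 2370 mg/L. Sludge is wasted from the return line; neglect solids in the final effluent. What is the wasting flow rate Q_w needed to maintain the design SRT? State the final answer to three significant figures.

Q_w ≈ 6.36 m³/d

θ_c = V·X/(Q_w·X_r) when wasting from the recycle, so Q_w = V·X/(θ_c·X_r) = 184.0 × 2370 / (11.3 × 6070) = 6.358 m³/d.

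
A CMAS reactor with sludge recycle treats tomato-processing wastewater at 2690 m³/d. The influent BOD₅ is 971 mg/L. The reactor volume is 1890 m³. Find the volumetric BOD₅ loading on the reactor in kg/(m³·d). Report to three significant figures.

Volumetric loading L_v = Q·S₀ / V = 2690 × 971 g/m³ / 1890 m³ = 1382 g/(m³·d) = 1.382 kg BOD₅/(m³·d).

L_v ≈ 1.38 kg BOD₅/(m³·d)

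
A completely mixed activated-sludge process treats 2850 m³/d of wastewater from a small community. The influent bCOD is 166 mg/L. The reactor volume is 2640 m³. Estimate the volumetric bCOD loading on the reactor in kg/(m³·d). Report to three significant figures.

Applied bCOD load per unit volume = Q·S₀/V = (2850 × 166/1000)/2640 = 0.1792 kg bCOD·m⁻³·d⁻¹.

L_v ≈ 0.179 kg bCOD/(m³·d)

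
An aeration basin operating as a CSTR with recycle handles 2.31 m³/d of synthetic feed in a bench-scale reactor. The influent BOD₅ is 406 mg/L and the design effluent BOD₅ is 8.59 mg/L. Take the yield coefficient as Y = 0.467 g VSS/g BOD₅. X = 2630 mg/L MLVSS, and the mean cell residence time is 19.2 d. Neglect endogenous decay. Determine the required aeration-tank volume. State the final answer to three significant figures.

V·X = Y·Q·ΔS·θ_c gives V = 0.467 × 2.31 × (406 − 8.59) × 19.2 / 2630 = 3.130 m³.

V ≈ 3.13 m³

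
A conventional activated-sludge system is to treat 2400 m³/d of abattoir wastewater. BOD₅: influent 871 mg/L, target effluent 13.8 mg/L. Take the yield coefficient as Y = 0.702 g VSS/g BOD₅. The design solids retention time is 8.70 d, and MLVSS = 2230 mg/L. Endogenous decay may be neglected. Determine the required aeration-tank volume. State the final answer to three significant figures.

Biomass mass balance (decay neglected): V·X = Y·Q·(S₀ − S)·θ_c, so V = 0.702 × 2400 × (871 − 13.8) × 8.70 / 2230 = 5634 m³.

V ≈ 5630 m³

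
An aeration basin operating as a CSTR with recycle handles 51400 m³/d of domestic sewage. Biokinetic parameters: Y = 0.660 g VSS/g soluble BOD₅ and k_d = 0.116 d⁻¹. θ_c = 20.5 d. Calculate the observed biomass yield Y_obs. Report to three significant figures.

The observed yield is Y_obs = Y/(1 + k_d·θ_c) = 0.660 / (1 + 0.116 × 20.5) = 0.660 / 3.378 = 0.1954 g VSS per g soluble BOD₅ removed.

Y_obs ≈ 0.195 g VSS/g soluble BOD₅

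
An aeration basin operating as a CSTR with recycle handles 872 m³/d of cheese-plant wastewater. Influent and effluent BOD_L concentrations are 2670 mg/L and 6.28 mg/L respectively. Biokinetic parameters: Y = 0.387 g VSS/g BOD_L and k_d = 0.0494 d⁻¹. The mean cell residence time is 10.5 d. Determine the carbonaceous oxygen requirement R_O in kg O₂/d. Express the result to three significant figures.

Observed yield with endogenous decay: Y_obs = Y / (1 + k_d·θ_c) = 0.387 / (1 + 0.0494 × 10.5) = 0.387 / 1.519 = 0.2548 g VSS/g BOD_L.
ΔS = 2670 − 6.28 = 2664 mg/L, so the substrate removal rate is 872 × 2664/1000 = 2323 kg BOD_L/d.
P_X = Y_obs·Q·(S₀ − S) = 0.2548 × 2323 = 591.9 kg VSS/d.
Carbonaceous O₂ demand = substrate oxidised − cell-mass equivalent = 2323 − 1.42 × 591.9 = 1482 kg O₂/d.

R_O ≈ 1480 kg O₂/d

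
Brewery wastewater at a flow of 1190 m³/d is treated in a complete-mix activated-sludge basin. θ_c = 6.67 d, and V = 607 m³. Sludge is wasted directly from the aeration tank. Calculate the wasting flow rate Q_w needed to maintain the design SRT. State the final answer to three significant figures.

Q_w ≈ 91.0 m³/d

For wasting at MLVSS concentration, Q_w = V/θ_c = 607.0/6.67 = 91.00 m³/d.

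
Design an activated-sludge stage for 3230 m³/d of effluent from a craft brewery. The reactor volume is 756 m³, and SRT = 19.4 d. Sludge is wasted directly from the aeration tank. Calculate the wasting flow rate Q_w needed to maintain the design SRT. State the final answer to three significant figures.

Wasting from the aeration tank: Q_w = V / θ_c = 756.0 / 19.4 = 38.97 m³/d.

Q_w ≈ 39.0 m³/d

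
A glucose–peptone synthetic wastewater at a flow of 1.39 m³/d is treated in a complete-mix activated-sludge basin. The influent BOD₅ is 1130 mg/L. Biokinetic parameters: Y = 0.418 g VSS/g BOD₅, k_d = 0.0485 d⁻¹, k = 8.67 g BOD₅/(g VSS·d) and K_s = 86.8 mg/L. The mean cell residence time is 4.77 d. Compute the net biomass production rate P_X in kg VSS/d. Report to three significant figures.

P_X ≈ 0.530 kg VSS/d

For a completely mixed reactor with recycle the Lawrence–McCarty relation gives S = K_s·(1 + k_d·θ_c) / [θ_c·(Y·k − k_d) − 1] = 86.8 × (1 + 0.0485 × 4.77) / [4.77 × (0.418 × 8.67 − 0.0485) − 1] = 106.9 / 16.06 = 6.657 mg/L.
The observed yield is Y_obs = Y/(1 + k_d·θ_c) = 0.418 / (1 + 0.0485 × 4.77) = 0.418 / 1.231 = 0.3395 g VSS per g BOD₅ removed.
Substrate removed = Q·(S₀ − S) = 1.39 m³/d × (1130 − 6.66) g/m³ = 1.56×10^3 g/d = 1.561 kg/d.
Net biomass production P_X = Y_obs × Q·(S₀ − S) = 0.3395 × 1.561 = 0.5301 kg VSS/d.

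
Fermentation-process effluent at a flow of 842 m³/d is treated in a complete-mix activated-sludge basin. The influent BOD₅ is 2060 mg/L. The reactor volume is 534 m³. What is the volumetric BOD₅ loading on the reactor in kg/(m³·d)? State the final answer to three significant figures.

L_v ≈ 3.25 kg BOD₅/(m³·d)

Volumetric loading L_v = Q·S₀ / V = 842 × 2060 g/m³ / 534.0 m³ = 3248 g/(m³·d) = 3.248 kg BOD₅/(m³·d).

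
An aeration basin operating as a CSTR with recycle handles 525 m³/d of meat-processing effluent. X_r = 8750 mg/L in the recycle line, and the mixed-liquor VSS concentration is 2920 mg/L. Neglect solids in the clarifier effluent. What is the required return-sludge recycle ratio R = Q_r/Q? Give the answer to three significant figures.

Mass balance around the secondary clarifier (neglecting effluent solids): R = X / (X_r − X) = 2920 / (8750 − 2920) = 0.5009.

R ≈ 0.501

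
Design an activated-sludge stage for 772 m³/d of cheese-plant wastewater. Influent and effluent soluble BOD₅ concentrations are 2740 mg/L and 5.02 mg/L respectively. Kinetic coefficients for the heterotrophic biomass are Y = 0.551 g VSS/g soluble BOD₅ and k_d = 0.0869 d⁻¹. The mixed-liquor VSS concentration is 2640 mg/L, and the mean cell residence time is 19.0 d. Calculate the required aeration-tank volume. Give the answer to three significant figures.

Rearranging the biomass balance for a CMAS with decay, V = Y·Q·ΔS·θ_c / [X·(1+k_d θ_c)] = 0.551 × 772 × (2740 − 5.02) × 19.0 / [2640 × (1 + 0.0869 × 19.0)] = 2.21×10^7 / 6999 = 3158 m³.

V ≈ 3160 m³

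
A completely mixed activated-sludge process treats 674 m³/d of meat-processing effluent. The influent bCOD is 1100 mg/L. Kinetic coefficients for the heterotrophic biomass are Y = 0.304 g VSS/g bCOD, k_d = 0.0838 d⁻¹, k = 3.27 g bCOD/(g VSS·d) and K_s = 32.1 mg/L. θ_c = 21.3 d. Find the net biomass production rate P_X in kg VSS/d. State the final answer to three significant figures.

From the Monod/SRT balance for a CMAS, S = K_s·(1+k_d θ_c)/[θ_c·(Y k − k_d) − 1] = 32.1 × (1 + 0.0838 × 21.3) / [21.3 × (0.304 × 3.27 − 0.0838) − 1] = 89.40 / 18.39 = 4.861 mg/L.
Observed yield with endogenous decay: Y_obs = Y / (1 + k_d·θ_c) = 0.304 / (1 + 0.0838 × 21.3) = 0.304 / 2.785 = 0.1092 g VSS/g bCOD.
Substrate removed = Q·(S₀ − S) = 674 m³/d × (1100 − 4.86) g/m³ = 7.38×10^5 g/d = 738.1 kg/d.
Net biomass production P_X = Y_obs × Q·(S₀ − S) = 0.1092 × 738.1 = 80.57 kg VSS/d.

P_X ≈ 80.6 kg VSS/d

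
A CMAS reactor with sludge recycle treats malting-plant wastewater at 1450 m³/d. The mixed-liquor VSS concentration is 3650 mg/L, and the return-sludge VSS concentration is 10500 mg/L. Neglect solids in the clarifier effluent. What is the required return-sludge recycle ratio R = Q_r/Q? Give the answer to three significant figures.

Mass balance around the secondary clarifier (neglecting effluent solids): R = X / (X_r − X) = 3650 / (10500 − 3650) = 0.5328.

R ≈ 0.533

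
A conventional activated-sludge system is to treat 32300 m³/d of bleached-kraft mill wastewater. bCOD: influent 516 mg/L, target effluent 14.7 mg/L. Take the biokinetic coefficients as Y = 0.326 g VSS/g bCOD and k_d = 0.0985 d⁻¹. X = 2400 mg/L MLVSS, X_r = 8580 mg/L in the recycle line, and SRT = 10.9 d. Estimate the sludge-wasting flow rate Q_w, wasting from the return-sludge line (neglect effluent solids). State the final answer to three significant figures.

Q_w ≈ 297 m³/d

Steady-state biomass mass balance: V·X·(1 + k_d·θ_c) = Y·Q·(S₀ − S)·θ_c, so V = 0.326 × 32300 × (516 − 14.7) × 10.9 / [2400 × (1 + 0.0985 × 10.9)] = 5.75×10^7 / 4977 = 11561 m³.
θ_c = V·X/(Q_w·X_r) when wasting from the recycle, so Q_w = V·X/(θ_c·X_r) = 11561 × 2400 / (10.9 × 8580) = 296.7 m³/d.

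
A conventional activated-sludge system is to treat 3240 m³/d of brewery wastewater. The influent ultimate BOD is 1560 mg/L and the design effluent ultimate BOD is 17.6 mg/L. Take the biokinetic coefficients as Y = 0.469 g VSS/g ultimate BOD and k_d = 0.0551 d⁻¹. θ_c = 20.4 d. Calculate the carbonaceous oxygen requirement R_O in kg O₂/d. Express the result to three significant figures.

R_O ≈ 3430 kg O₂/d

The observed yield is Y_obs = Y/(1 + k_d·θ_c) = 0.469 / (1 + 0.0551 × 20.4) = 0.469 / 2.124 = 0.2208 g VSS per g ultimate BOD removed.
Substrate removed = Q·(S₀ − S) = 3240 m³/d × (1560 − 17.6) g/m³ = 5×10^6 g/d = 4997 kg/d.
Net sludge production P_X = 0.2208 × 4997 = 1103 kg VSS/d.
R_O = Q·(S₀ − S) − 1.42·P_X = 4997 − 1.42 × 1103 = 3430 kg O₂/d.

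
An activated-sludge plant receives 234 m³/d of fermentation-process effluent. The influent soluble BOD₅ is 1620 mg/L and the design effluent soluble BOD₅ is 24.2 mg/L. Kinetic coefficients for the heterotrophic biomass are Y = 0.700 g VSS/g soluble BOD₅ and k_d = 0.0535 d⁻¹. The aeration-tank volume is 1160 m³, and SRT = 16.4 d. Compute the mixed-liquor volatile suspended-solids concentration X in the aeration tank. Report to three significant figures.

X ≈ 1970 mg/L

From V·X·(1 + k_d·θ_c) = Y·Q·(S₀ − S)·θ_c: X = 0.700 × 234 × (1620 − 24.2) × 16.4 / [1160 × (1 + 0.0535 × 16.4)] = 1968 mg/L.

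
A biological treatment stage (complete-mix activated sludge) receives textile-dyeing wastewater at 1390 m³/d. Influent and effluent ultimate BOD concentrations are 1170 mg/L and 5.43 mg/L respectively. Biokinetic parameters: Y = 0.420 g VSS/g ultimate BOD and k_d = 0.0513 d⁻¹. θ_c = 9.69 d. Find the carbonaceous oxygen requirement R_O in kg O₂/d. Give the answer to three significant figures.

Observed yield with endogenous decay: Y_obs = Y / (1 + k_d·θ_c) = 0.420 / (1 + 0.0513 × 9.69) = 0.420 / 1.497 = 0.2805 g VSS/g ultimate BOD.
Mass of ultimate BOD removed per day: Q(S₀ − S) = 1390 × 1165 g/m³ = 1619 kg/d.
Biomass synthesised: P_X = Y_obs × 1619 = 454.1 kg VSS/d.
R_O = Q·ΔS − 1.42 P_X = 1619 − 644.9 = 973.9 kg O₂/d.

R_O ≈ 974 kg O₂/d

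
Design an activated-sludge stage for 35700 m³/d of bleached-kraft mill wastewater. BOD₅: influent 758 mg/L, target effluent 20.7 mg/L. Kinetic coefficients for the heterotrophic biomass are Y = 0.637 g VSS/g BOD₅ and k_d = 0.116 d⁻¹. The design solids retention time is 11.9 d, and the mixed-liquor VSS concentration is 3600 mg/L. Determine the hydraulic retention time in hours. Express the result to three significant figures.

Steady-state biomass mass balance: V·X·(1 + k_d·θ_c) = Y·Q·(S₀ − S)·θ_c, so V = 0.637 × 35700 × (758 − 20.7) × 11.9 / [3600 × (1 + 0.116 × 11.9)] = 2×10^8 / 8569 = 23283 m³.
τ = V/Q = 23283/35700 = 0.6522 d, or 15.65 h.

τ ≈ 15.7 h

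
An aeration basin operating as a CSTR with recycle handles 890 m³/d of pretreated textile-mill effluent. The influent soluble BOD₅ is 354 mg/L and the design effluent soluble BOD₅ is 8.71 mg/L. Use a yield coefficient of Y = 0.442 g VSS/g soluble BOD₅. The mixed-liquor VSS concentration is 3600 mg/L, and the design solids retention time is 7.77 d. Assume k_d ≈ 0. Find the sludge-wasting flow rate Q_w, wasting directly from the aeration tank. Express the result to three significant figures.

Q_w ≈ 37.7 m³/d

Biomass mass balance (decay neglected): V·X = Y·Q·(S₀ − S)·θ_c, so V = 0.442 × 890 × (354 − 8.71) × 7.77 / 3600 = 293.2 m³.
For wasting at MLVSS concentration, Q_w = V/θ_c = 293.2/7.77 = 37.73 m³/d.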